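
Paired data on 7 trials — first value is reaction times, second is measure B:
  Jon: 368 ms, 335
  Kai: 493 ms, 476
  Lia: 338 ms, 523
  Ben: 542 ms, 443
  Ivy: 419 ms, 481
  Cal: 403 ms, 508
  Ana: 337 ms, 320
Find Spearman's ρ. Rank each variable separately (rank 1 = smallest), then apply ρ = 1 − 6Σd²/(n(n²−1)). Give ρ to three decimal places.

Ranks of variable 1: 3, 6, 2, 7, 5, 4, 1
Ranks of variable 2: 2, 4, 7, 3, 5, 6, 1
d = r₁ − r₂: 1, 2, -5, 4, 0, -2, 0
d²: 1, 4, 25, 16, 0, 4, 0; Σd² = 50
ρ = 1 − 6·50/(7·48) = 1 − 300/336 = 0.107

0.107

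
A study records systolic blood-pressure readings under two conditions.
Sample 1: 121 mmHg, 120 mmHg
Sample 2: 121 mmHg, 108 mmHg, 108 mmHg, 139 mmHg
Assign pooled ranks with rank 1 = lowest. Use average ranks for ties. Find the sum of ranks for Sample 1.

7.5

Sorted (ascending): 108, 108, 120, 121, 121, 139
The 2 values of 108 occupy positions 1–2 → average rank (1+2)/2 = 1.5.
The 2 values of 121 occupy positions 4–5 → average rank (4+5)/2 = 4.5.
Sample 1 values → pooled ranks: 121→4.5, 120→3
Rank sum = 4.5 + 3 = 7.5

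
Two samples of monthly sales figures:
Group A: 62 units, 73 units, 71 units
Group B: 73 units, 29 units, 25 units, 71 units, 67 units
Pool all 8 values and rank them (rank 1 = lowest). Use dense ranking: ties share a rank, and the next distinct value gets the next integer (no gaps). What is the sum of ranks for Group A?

Sorted (ascending): 25, 29, 62, 67, 71, 71, 73, 73
The 2 values of 71 share dense rank 5.
The 2 values of 73 share dense rank 6.
Remaining distinct values take the next consecutive integers.
Group A values → pooled ranks: 62→3, 73→6, 71→5
Rank sum = 3 + 6 + 5 = 14

14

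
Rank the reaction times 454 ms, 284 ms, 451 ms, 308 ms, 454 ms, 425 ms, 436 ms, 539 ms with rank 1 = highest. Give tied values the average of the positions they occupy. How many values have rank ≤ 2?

1

Sorted (descending): 539, 454, 454, 451, 436, 425, 308, 284
The 2 values of 454 occupy positions 2–3 → average rank (2+3)/2 = 2.5.
Ranks ≤ 2: {1} → 1 value.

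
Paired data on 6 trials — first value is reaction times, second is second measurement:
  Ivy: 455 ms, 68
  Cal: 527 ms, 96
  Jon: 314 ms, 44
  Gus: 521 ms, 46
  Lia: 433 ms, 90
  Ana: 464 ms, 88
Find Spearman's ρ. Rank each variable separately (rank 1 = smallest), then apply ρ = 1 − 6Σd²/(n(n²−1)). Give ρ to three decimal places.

0.486

Ranks of variable 1: 3, 6, 1, 5, 2, 4
Ranks of variable 2: 3, 6, 1, 2, 5, 4
d = r₁ − r₂: 0, 0, 0, 3, -3, 0
d²: 0, 0, 0, 9, 9, 0; Σd² = 18
ρ = 1 − 6·18/(6·35) = 1 − 108/210 = 0.486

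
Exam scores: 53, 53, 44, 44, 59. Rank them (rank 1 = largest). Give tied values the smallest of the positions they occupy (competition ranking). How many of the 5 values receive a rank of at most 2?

Sorted (descending): 59, 53, 53, 44, 44
The 2 values of 53 occupy positions 2–3 → each gets rank 2.
The 2 values of 44 occupy positions 4–5 → each gets rank 4.
Ranks ≤ 2: {1, 2, 2} → 3 values.

3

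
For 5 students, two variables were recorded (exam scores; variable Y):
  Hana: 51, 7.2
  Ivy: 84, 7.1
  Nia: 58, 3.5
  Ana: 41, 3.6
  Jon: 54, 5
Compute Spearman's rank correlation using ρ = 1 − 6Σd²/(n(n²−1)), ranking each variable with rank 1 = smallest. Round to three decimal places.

Ranks of variable 1: 2, 5, 4, 1, 3
Ranks of variable 2: 5, 4, 1, 2, 3
d = r₁ − r₂: -3, 1, 3, -1, 0
d²: 9, 1, 9, 1, 0; Σd² = 20
ρ = 1 − 6·20/(5·24) = 1 − 120/120 = 0.000

0.000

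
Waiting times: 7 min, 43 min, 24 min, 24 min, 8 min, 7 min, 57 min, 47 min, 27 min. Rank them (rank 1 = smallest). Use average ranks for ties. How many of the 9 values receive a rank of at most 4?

Sorted (ascending): 7, 7, 8, 24, 24, 27, 43, 47, 57
The 2 values of 7 occupy positions 1–2 → average rank (1+2)/2 = 1.5.
The 2 values of 24 occupy positions 4–5 → average rank (4+5)/2 = 4.5.
Ranks ≤ 4: {1.5, 1.5, 3} → 3 values.

3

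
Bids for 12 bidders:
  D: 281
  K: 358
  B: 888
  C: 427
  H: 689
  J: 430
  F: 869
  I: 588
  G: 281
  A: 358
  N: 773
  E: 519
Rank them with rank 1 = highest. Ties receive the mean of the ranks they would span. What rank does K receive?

Sorted (descending): 888, 869, 773, 689, 588, 519, 430, 427, 358, 358, 281, 281
The 2 values of 358 occupy positions 9–10 → average rank (9+10)/2 = 9.5.
The 2 values of 281 occupy positions 11–12 → average rank (11+12)/2 = 11.5.
K has value 358 → rank 9.5.

9.5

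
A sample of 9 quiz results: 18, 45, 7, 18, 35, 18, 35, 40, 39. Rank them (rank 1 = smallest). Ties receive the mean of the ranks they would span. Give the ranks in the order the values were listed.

3, 9, 1, 3, 5.5, 3, 5.5, 8, 7

Sorted (ascending): 7, 18, 18, 18, 35, 35, 39, 40, 45
The 3 values of 18 occupy positions 2–4 → average rank 3.
The 2 values of 35 occupy positions 5–6 → average rank (5+6)/2 = 5.5.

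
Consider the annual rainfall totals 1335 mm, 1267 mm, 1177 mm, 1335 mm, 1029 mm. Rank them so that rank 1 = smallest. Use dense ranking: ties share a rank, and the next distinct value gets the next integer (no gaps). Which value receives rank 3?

Sorted (ascending): 1029, 1177, 1267, 1335, 1335
The 2 values of 1335 share dense rank 4.
Remaining distinct values take the next consecutive integers.
Rank 3 → value 1267.

1267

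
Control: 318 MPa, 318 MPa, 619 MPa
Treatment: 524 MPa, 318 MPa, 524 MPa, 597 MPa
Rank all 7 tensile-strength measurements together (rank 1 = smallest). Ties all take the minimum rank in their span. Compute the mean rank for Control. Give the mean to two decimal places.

Sorted (ascending): 318, 318, 318, 524, 524, 597, 619
The 3 values of 318 occupy positions 1–3 → each gets rank 1.
The 2 values of 524 occupy positions 4–5 → each gets rank 4.
Control values → pooled ranks: 318→1, 318→1, 619→7
Mean rank = (1 + 1 + 7) / 3 = 3.00

3.00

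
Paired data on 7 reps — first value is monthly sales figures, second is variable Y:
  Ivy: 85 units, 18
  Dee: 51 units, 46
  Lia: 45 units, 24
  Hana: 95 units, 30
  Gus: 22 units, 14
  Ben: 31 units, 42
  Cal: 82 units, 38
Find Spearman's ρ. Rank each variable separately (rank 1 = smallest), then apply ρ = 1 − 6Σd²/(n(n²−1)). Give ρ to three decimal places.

Ranks of variable 1: 6, 4, 3, 7, 1, 2, 5
Ranks of variable 2: 2, 7, 3, 4, 1, 6, 5
d = r₁ − r₂: 4, -3, 0, 3, 0, -4, 0
d²: 16, 9, 0, 9, 0, 16, 0; Σd² = 50
ρ = 1 − 6·50/(7·48) = 1 − 300/336 = 0.107

0.107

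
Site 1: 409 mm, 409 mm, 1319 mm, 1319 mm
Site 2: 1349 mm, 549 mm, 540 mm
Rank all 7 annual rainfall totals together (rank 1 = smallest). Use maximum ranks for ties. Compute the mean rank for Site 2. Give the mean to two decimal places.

4.67

Sorted (ascending): 409, 409, 540, 549, 1319, 1319, 1349
The 2 values of 409 occupy positions 1–2 → each gets rank 2.
The 2 values of 1319 occupy positions 5–6 → each gets rank 6.
Site 2 values → pooled ranks: 1349→7, 549→4, 540→3
Mean rank = (7 + 4 + 3) / 3 = 4.67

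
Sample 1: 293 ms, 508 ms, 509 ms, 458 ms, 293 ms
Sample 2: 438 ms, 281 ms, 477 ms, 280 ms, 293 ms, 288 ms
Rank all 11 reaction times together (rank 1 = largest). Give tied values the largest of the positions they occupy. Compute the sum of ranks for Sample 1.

Sorted (descending): 509, 508, 477, 458, 438, 293, 293, 293, 288, 281, 280
The 3 values of 293 occupy positions 6–8 → each gets rank 8.
Sample 1 values → pooled ranks: 293→8, 508→2, 509→1, 458→4, 293→8
Rank sum = 8 + 2 + 1 + 4 + 8 = 23

23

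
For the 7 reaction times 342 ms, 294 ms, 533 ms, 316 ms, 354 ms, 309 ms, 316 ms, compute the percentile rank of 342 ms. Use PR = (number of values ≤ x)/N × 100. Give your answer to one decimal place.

71.4

N = 7.
Strictly below 342: 4. Equal to 342: 1.
PR = 5/7 × 100 = 71.4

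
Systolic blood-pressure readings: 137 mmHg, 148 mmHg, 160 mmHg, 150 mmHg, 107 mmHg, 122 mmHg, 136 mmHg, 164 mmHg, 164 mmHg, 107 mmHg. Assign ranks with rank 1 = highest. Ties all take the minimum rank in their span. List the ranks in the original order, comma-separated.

6, 5, 3, 4, 9, 8, 7, 1, 1, 9

Sorted (descending): 164, 164, 160, 150, 148, 137, 136, 122, 107, 107
The 2 values of 164 occupy positions 1–2 → each gets rank 1.
The 2 values of 107 occupy positions 9–10 → each gets rank 9.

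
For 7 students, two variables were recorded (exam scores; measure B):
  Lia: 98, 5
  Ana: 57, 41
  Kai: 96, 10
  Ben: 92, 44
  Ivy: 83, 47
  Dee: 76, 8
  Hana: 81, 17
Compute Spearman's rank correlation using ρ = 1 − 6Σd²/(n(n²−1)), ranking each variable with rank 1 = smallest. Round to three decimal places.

-0.286

Ranks of variable 1: 7, 1, 6, 5, 4, 2, 3
Ranks of variable 2: 1, 5, 3, 6, 7, 2, 4
d = r₁ − r₂: 6, -4, 3, -1, -3, 0, -1
d²: 36, 16, 9, 1, 9, 0, 1; Σd² = 72
ρ = 1 − 6·72/(7·48) = 1 − 432/336 = -0.286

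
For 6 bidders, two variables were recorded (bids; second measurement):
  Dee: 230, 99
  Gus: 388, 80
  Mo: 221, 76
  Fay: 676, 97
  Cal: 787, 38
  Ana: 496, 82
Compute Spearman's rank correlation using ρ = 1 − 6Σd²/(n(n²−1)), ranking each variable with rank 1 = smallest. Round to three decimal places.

-0.200

Ranks of variable 1: 2, 3, 1, 5, 6, 4
Ranks of variable 2: 6, 3, 2, 5, 1, 4
d = r₁ − r₂: -4, 0, -1, 0, 5, 0
d²: 16, 0, 1, 0, 25, 0; Σd² = 42
ρ = 1 − 6·42/(6·35) = 1 − 252/210 = -0.200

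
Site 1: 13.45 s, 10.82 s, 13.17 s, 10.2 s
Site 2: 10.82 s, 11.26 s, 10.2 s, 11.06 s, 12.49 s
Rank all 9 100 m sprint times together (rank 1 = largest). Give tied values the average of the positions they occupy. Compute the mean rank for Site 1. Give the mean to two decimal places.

Sorted (descending): 13.45, 13.17, 12.49, 11.26, 11.06, 10.82, 10.82, 10.2, 10.2
The 2 values of 10.82 occupy positions 6–7 → average rank (6+7)/2 = 6.5.
The 2 values of 10.2 occupy positions 8–9 → average rank (8+9)/2 = 8.5.
Site 1 values → pooled ranks: 13.45→1, 10.82→6.5, 13.17→2, 10.2→8.5
Mean rank = (1 + 6.5 + 2 + 8.5) / 4 = 4.50

4.50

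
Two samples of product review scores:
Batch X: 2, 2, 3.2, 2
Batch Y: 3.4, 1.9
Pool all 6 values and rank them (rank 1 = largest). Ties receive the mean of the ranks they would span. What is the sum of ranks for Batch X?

Sorted (descending): 3.4, 3.2, 2, 2, 2, 1.9
The 3 values of 2 occupy positions 3–5 → average rank 4.
Batch X values → pooled ranks: 2→4, 2→4, 3.2→2, 2→4
Rank sum = 4 + 4 + 2 + 4 = 14

14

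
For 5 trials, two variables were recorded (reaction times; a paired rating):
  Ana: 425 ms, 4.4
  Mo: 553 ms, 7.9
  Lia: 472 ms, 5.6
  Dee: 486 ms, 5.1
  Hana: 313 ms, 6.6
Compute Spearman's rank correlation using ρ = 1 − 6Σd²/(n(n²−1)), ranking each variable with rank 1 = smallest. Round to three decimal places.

0.300

Ranks of variable 1: 2, 5, 3, 4, 1
Ranks of variable 2: 1, 5, 3, 2, 4
d = r₁ − r₂: 1, 0, 0, 2, -3
d²: 1, 0, 0, 4, 9; Σd² = 14
ρ = 1 − 6·14/(5·24) = 1 − 84/120 = 0.300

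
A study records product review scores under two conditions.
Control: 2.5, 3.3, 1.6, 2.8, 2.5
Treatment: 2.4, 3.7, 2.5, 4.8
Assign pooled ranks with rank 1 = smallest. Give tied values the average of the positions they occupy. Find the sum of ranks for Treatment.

Sorted (ascending): 1.6, 2.4, 2.5, 2.5, 2.5, 2.8, 3.3, 3.7, 4.8
The 3 values of 2.5 occupy positions 3–5 → average rank 4.
Treatment values → pooled ranks: 2.4→2, 3.7→8, 2.5→4, 4.8→9
Rank sum = 2 + 8 + 4 + 9 = 23

23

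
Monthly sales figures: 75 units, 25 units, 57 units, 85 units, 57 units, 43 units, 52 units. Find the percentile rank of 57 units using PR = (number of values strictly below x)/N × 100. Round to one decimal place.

42.9

N = 7.
Strictly below 57: 3. Equal to 57: 2.
PR = 3/7 × 100 = 42.9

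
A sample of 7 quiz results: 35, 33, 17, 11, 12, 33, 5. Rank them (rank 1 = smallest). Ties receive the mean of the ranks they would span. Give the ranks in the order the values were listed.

7, 5.5, 4, 2, 3, 5.5, 1

Sorted (ascending): 5, 11, 12, 17, 33, 33, 35
The 2 values of 33 occupy positions 5–6 → average rank (5+6)/2 = 5.5.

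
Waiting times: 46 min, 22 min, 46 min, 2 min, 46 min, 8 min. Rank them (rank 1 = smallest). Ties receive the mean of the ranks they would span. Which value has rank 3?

Sorted (ascending): 2, 8, 22, 46, 46, 46
The 3 values of 46 occupy positions 4–6 → average rank 5.
Rank 3 → value 22.

22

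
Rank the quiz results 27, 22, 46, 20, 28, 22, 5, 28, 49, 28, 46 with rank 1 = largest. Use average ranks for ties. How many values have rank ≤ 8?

Sorted (descending): 49, 46, 46, 28, 28, 28, 27, 22, 22, 20, 5
The 2 values of 46 occupy positions 2–3 → average rank (2+3)/2 = 2.5.
The 3 values of 28 occupy positions 4–6 → average rank 5.
The 2 values of 22 occupy positions 8–9 → average rank (8+9)/2 = 8.5.
Ranks ≤ 8: {1, 2.5, 2.5, 5, 5, 5, 7} → 7 values.

7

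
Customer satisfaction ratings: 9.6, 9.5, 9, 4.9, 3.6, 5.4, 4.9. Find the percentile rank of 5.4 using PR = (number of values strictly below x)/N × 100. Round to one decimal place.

42.9

N = 7.
Strictly below 5.4: 3. Equal to 5.4: 1.
PR = 3/7 × 100 = 42.9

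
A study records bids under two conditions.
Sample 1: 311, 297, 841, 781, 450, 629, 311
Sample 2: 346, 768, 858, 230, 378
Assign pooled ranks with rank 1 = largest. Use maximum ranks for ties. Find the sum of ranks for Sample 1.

47

Sorted (descending): 858, 841, 781, 768, 629, 450, 378, 346, 311, 311, 297, 230
The 2 values of 311 occupy positions 9–10 → each gets rank 10.
Sample 1 values → pooled ranks: 311→10, 297→11, 841→2, 781→3, 450→6, 629→5, 311→10
Rank sum = 10 + 11 + 2 + 3 + 6 + 5 + 10 = 47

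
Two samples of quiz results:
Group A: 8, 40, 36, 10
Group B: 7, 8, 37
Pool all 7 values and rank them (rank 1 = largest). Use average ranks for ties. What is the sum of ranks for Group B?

14.5

Sorted (descending): 40, 37, 36, 10, 8, 8, 7
The 2 values of 8 occupy positions 5–6 → average rank (5+6)/2 = 5.5.
Group B values → pooled ranks: 7→7, 8→5.5, 37→2
Rank sum = 7 + 5.5 + 2 = 14.5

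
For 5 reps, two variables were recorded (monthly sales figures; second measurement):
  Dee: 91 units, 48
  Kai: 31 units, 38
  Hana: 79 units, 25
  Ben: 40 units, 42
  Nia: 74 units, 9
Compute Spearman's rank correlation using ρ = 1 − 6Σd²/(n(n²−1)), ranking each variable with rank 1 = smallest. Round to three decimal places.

0.200

Ranks of variable 1: 5, 1, 4, 2, 3
Ranks of variable 2: 5, 3, 2, 4, 1
d = r₁ − r₂: 0, -2, 2, -2, 2
d²: 0, 4, 4, 4, 4; Σd² = 16
ρ = 1 − 6·16/(5·24) = 1 − 96/120 = 0.200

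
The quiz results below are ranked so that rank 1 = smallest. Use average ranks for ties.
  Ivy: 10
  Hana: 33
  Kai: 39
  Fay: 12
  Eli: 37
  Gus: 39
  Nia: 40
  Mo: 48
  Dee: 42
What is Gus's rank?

Sorted (ascending): 10, 12, 33, 37, 39, 39, 40, 42, 48
The 2 values of 39 occupy positions 5–6 → average rank (5+6)/2 = 5.5.
Gus has value 39 → rank 5.5.

5.5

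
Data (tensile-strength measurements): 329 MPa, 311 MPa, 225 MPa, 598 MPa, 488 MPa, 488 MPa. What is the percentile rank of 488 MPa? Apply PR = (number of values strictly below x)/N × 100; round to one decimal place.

50.0

N = 6.
Strictly below 488: 3. Equal to 488: 2.
PR = 3/6 × 100 = 50.0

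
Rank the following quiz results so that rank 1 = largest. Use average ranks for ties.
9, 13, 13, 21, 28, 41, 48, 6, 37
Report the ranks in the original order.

Sorted (descending): 48, 41, 37, 28, 21, 13, 13, 9, 6
The 2 values of 13 occupy positions 6–7 → average rank (6+7)/2 = 6.5.

8, 6.5, 6.5, 5, 4, 2, 1, 9, 3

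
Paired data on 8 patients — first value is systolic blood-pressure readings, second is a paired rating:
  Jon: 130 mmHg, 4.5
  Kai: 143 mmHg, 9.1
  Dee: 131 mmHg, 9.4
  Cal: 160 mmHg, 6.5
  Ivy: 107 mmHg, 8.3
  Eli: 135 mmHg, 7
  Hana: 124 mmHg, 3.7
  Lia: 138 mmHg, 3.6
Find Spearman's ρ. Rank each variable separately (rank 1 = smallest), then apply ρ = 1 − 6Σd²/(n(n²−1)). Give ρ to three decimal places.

Ranks of variable 1: 3, 7, 4, 8, 1, 5, 2, 6
Ranks of variable 2: 3, 7, 8, 4, 6, 5, 2, 1
d = r₁ − r₂: 0, 0, -4, 4, -5, 0, 0, 5
d²: 0, 0, 16, 16, 25, 0, 0, 25; Σd² = 82
ρ = 1 − 6·82/(8·63) = 1 − 492/504 = 0.024

0.024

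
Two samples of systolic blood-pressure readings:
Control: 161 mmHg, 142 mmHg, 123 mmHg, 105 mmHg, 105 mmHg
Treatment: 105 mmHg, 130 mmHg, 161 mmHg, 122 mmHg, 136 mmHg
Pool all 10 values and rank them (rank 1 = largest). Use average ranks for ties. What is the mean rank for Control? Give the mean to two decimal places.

5.70

Sorted (descending): 161, 161, 142, 136, 130, 123, 122, 105, 105, 105
The 2 values of 161 occupy positions 1–2 → average rank (1+2)/2 = 1.5.
The 3 values of 105 occupy positions 8–10 → average rank 9.
Control values → pooled ranks: 161→1.5, 142→3, 123→6, 105→9, 105→9
Mean rank = (1.5 + 3 + 6 + 9 + 9) / 5 = 5.70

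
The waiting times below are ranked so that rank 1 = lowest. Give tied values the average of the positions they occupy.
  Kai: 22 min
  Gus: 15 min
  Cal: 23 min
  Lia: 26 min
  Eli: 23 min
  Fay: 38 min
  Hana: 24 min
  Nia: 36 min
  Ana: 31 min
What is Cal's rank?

Sorted (ascending): 15, 22, 23, 23, 24, 26, 31, 36, 38
The 2 values of 23 occupy positions 3–4 → average rank (3+4)/2 = 3.5.
Cal has value 23 min → rank 3.5.

3.5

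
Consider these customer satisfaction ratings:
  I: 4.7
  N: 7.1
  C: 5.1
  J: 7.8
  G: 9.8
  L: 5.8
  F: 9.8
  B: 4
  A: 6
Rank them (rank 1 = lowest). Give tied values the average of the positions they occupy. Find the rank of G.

8.5

Sorted (ascending): 4, 4.7, 5.1, 5.8, 6, 7.1, 7.8, 9.8, 9.8
The 2 values of 9.8 occupy positions 8–9 → average rank (8+9)/2 = 8.5.
G has value 9.8 → rank 8.5.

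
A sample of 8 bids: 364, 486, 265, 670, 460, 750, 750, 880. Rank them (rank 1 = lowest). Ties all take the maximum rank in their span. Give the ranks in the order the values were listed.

2, 4, 1, 5, 3, 7, 7, 8

Sorted (ascending): 265, 364, 460, 486, 670, 750, 750, 880
The 2 values of 750 occupy positions 6–7 → each gets rank 7.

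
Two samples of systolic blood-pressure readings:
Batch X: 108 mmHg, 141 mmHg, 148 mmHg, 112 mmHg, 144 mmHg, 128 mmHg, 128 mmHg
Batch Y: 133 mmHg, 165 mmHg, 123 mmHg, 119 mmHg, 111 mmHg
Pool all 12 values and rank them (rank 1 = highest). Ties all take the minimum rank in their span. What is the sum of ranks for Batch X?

Sorted (descending): 165, 148, 144, 141, 133, 128, 128, 123, 119, 112, 111, 108
The 2 values of 128 occupy positions 6–7 → each gets rank 6.
Batch X values → pooled ranks: 108→12, 141→4, 148→2, 112→10, 144→3, 128→6, 128→6
Rank sum = 12 + 4 + 2 + 10 + 3 + 6 + 6 = 43

43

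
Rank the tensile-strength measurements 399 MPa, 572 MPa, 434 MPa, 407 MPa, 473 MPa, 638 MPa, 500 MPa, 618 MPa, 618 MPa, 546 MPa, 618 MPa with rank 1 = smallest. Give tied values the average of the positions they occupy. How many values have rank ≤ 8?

7

Sorted (ascending): 399, 407, 434, 473, 500, 546, 572, 618, 618, 618, 638
The 3 values of 618 occupy positions 8–10 → average rank 9.
Ranks ≤ 8: {1, 2, 3, 4, 5, 6, 7} → 7 values.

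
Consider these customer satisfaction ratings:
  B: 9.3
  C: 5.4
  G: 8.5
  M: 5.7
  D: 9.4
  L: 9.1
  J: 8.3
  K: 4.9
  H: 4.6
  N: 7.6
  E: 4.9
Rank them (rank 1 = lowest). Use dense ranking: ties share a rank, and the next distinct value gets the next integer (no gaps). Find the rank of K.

Sorted (ascending): 4.6, 4.9, 4.9, 5.4, 5.7, 7.6, 8.3, 8.5, 9.1, 9.3, 9.4
The 2 values of 4.9 share dense rank 2.
Remaining distinct values take the next consecutive integers.
K has value 4.9 → rank 2.

2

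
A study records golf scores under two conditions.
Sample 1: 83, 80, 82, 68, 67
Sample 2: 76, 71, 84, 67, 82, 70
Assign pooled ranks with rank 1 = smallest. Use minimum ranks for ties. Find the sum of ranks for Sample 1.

29

Sorted (ascending): 67, 67, 68, 70, 71, 76, 80, 82, 82, 83, 84
The 2 values of 67 occupy positions 1–2 → each gets rank 1.
The 2 values of 82 occupy positions 8–9 → each gets rank 8.
Sample 1 values → pooled ranks: 83→10, 80→7, 82→8, 68→3, 67→1
Rank sum = 10 + 7 + 8 + 3 + 1 = 29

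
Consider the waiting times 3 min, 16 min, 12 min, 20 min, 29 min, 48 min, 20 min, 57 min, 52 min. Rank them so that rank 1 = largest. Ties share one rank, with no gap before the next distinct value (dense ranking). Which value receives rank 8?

Sorted (descending): 57, 52, 48, 29, 20, 20, 16, 12, 3
The 2 values of 20 share dense rank 5.
Remaining distinct values take the next consecutive integers.
Rank 8 → value 3.

3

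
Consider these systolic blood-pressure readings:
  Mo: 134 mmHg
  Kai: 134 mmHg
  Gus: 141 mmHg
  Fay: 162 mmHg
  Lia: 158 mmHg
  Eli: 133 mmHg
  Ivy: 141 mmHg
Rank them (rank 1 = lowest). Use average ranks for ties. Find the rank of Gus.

Sorted (ascending): 133, 134, 134, 141, 141, 158, 162
The 2 values of 134 occupy positions 2–3 → average rank (2+3)/2 = 2.5.
The 2 values of 141 occupy positions 4–5 → average rank (4+5)/2 = 4.5.
Gus has value 141 mmHg → rank 4.5.

4.5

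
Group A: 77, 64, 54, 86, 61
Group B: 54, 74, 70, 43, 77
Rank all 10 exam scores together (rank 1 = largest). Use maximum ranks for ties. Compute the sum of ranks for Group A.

Sorted (descending): 86, 77, 77, 74, 70, 64, 61, 54, 54, 43
The 2 values of 77 occupy positions 2–3 → each gets rank 3.
The 2 values of 54 occupy positions 8–9 → each gets rank 9.
Group A values → pooled ranks: 77→3, 64→6, 54→9, 86→1, 61→7
Rank sum = 3 + 6 + 9 + 1 + 7 = 26

26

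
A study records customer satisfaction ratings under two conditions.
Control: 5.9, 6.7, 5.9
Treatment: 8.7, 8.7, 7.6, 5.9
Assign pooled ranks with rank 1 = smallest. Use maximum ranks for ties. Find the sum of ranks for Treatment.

22

Sorted (ascending): 5.9, 5.9, 5.9, 6.7, 7.6, 8.7, 8.7
The 3 values of 5.9 occupy positions 1–3 → each gets rank 3.
The 2 values of 8.7 occupy positions 6–7 → each gets rank 7.
Treatment values → pooled ranks: 8.7→7, 8.7→7, 7.6→5, 5.9→3
Rank sum = 7 + 7 + 5 + 3 = 22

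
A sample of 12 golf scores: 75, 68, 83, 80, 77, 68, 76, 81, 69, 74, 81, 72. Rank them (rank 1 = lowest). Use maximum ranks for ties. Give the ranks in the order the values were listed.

Sorted (ascending): 68, 68, 69, 72, 74, 75, 76, 77, 80, 81, 81, 83
The 2 values of 68 occupy positions 1–2 → each gets rank 2.
The 2 values of 81 occupy positions 10–11 → each gets rank 11.

6, 2, 12, 9, 8, 2, 7, 11, 3, 5, 11, 4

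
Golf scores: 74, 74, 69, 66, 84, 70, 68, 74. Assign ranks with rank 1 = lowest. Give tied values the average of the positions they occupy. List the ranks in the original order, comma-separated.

6, 6, 3, 1, 8, 4, 2, 6

Sorted (ascending): 66, 68, 69, 70, 74, 74, 74, 84
The 3 values of 74 occupy positions 5–7 → average rank 6.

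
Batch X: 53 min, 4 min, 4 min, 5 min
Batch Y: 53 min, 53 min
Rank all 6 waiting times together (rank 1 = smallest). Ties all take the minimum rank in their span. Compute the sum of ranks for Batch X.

9

Sorted (ascending): 4, 4, 5, 53, 53, 53
The 2 values of 4 occupy positions 1–2 → each gets rank 1.
The 3 values of 53 occupy positions 4–6 → each gets rank 4.
Batch X values → pooled ranks: 53→4, 4→1, 4→1, 5→3
Rank sum = 4 + 1 + 1 + 3 = 9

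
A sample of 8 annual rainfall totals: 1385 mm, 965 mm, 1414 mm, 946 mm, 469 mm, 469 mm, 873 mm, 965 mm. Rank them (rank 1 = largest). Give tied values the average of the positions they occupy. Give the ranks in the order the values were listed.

Sorted (descending): 1414, 1385, 965, 965, 946, 873, 469, 469
The 2 values of 965 occupy positions 3–4 → average rank (3+4)/2 = 3.5.
The 2 values of 469 occupy positions 7–8 → average rank (7+8)/2 = 7.5.

2, 3.5, 1, 5, 7.5, 7.5, 6, 3.5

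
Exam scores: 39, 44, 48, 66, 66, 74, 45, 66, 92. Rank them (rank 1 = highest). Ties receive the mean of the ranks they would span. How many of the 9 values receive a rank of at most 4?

5

Sorted (descending): 92, 74, 66, 66, 66, 48, 45, 44, 39
The 3 values of 66 occupy positions 3–5 → average rank 4.
Ranks ≤ 4: {1, 2, 4, 4, 4} → 5 values.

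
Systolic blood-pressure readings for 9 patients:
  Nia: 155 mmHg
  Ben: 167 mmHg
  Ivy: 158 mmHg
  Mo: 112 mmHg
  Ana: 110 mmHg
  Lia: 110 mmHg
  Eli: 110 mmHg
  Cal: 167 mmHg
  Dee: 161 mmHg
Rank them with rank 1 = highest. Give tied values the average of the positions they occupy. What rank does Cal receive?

1.5

Sorted (descending): 167, 167, 161, 158, 155, 112, 110, 110, 110
The 2 values of 167 occupy positions 1–2 → average rank (1+2)/2 = 1.5.
The 3 values of 110 occupy positions 7–9 → average rank 8.
Cal has value 167 mmHg → rank 1.5.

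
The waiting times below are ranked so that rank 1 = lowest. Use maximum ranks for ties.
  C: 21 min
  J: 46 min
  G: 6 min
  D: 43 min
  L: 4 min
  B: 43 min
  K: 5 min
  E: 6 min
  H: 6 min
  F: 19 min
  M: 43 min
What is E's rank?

5

Sorted (ascending): 4, 5, 6, 6, 6, 19, 21, 43, 43, 43, 46
The 3 values of 6 occupy positions 3–5 → each gets rank 5.
The 3 values of 43 occupy positions 8–10 → each gets rank 10.
E has value 6 min → rank 5.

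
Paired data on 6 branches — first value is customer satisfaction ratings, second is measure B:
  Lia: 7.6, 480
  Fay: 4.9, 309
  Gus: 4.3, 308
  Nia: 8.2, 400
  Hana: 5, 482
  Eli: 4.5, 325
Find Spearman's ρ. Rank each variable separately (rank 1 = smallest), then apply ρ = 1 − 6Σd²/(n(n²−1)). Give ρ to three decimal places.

Ranks of variable 1: 5, 3, 1, 6, 4, 2
Ranks of variable 2: 5, 2, 1, 4, 6, 3
d = r₁ − r₂: 0, 1, 0, 2, -2, -1
d²: 0, 1, 0, 4, 4, 1; Σd² = 10
ρ = 1 − 6·10/(6·35) = 1 − 60/210 = 0.714

0.714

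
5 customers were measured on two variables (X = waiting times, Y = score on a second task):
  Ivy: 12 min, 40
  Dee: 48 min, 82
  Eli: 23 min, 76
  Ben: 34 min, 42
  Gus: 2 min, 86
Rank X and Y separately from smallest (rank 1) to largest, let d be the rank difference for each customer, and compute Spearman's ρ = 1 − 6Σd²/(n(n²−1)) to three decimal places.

-0.100

Ranks of variable 1: 2, 5, 3, 4, 1
Ranks of variable 2: 1, 4, 3, 2, 5
d = r₁ − r₂: 1, 1, 0, 2, -4
d²: 1, 1, 0, 4, 16; Σd² = 22
ρ = 1 − 6·22/(5·24) = 1 − 132/120 = -0.100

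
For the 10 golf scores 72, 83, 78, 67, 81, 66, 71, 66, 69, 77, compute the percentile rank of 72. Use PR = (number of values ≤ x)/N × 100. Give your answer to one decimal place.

N = 10.
Strictly below 72: 5. Equal to 72: 1.
PR = 6/10 × 100 = 60.0

60.0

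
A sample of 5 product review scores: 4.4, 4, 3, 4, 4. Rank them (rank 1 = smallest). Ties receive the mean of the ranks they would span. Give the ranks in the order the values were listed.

Sorted (ascending): 3, 4, 4, 4, 4.4
The 3 values of 4 occupy positions 2–4 → average rank 3.

5, 3, 1, 3, 3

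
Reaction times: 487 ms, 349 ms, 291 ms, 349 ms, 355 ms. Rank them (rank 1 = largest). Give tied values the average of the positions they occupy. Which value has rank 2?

355

Sorted (descending): 487, 355, 349, 349, 291
The 2 values of 349 occupy positions 3–4 → average rank (3+4)/2 = 3.5.
Rank 2 → value 355.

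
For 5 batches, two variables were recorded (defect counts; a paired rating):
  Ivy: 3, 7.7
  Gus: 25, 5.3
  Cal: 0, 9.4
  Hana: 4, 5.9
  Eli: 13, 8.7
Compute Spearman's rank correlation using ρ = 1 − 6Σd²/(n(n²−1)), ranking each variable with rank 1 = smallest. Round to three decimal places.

Ranks of variable 1: 2, 5, 1, 3, 4
Ranks of variable 2: 3, 1, 5, 2, 4
d = r₁ − r₂: -1, 4, -4, 1, 0
d²: 1, 16, 16, 1, 0; Σd² = 34
ρ = 1 − 6·34/(5·24) = 1 − 204/120 = -0.700

-0.700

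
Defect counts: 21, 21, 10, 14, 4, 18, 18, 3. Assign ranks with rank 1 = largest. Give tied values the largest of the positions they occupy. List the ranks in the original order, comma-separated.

2, 2, 6, 5, 7, 4, 4, 8

Sorted (descending): 21, 21, 18, 18, 14, 10, 4, 3
The 2 values of 21 occupy positions 1–2 → each gets rank 2.
The 2 values of 18 occupy positions 3–4 → each gets rank 4.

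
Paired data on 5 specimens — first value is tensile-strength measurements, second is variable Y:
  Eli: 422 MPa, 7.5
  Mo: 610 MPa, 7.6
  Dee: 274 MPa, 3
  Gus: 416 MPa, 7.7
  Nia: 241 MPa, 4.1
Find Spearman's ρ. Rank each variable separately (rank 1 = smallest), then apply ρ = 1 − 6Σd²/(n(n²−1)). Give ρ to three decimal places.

Ranks of variable 1: 4, 5, 2, 3, 1
Ranks of variable 2: 3, 4, 1, 5, 2
d = r₁ − r₂: 1, 1, 1, -2, -1
d²: 1, 1, 1, 4, 1; Σd² = 8
ρ = 1 − 6·8/(5·24) = 1 − 48/120 = 0.600

0.600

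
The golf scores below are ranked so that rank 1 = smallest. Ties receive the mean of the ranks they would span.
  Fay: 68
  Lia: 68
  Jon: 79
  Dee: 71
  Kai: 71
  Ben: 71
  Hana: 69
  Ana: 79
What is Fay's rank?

1.5

Sorted (ascending): 68, 68, 69, 71, 71, 71, 79, 79
The 2 values of 68 occupy positions 1–2 → average rank (1+2)/2 = 1.5.
The 3 values of 71 occupy positions 4–6 → average rank 5.
The 2 values of 79 occupy positions 7–8 → average rank (7+8)/2 = 7.5.
Fay has value 68 → rank 1.5.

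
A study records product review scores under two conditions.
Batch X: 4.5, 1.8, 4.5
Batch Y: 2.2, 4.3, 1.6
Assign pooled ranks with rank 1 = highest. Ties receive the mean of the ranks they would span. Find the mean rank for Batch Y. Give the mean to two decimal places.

4.33

Sorted (descending): 4.5, 4.5, 4.3, 2.2, 1.8, 1.6
The 2 values of 4.5 occupy positions 1–2 → average rank (1+2)/2 = 1.5.
Batch Y values → pooled ranks: 2.2→4, 4.3→3, 1.6→6
Mean rank = (4 + 3 + 6) / 3 = 4.33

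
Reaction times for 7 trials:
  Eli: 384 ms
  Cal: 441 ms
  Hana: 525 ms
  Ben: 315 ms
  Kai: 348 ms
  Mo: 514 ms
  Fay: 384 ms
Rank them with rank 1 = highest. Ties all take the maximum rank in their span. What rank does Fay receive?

Sorted (descending): 525, 514, 441, 384, 384, 348, 315
The 2 values of 384 occupy positions 4–5 → each gets rank 5.
Fay has value 384 ms → rank 5.

5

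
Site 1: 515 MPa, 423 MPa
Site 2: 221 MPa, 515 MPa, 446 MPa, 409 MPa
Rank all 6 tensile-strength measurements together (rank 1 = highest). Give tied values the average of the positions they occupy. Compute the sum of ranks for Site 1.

Sorted (descending): 515, 515, 446, 423, 409, 221
The 2 values of 515 occupy positions 1–2 → average rank (1+2)/2 = 1.5.
Site 1 values → pooled ranks: 515→1.5, 423→4
Rank sum = 1.5 + 4 = 5.5

5.5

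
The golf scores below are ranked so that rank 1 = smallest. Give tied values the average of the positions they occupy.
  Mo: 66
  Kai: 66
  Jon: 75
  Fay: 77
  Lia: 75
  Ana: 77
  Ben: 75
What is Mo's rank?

1.5

Sorted (ascending): 66, 66, 75, 75, 75, 77, 77
The 2 values of 66 occupy positions 1–2 → average rank (1+2)/2 = 1.5.
The 3 values of 75 occupy positions 3–5 → average rank 4.
The 2 values of 77 occupy positions 6–7 → average rank (6+7)/2 = 6.5.
Mo has value 66 → rank 1.5.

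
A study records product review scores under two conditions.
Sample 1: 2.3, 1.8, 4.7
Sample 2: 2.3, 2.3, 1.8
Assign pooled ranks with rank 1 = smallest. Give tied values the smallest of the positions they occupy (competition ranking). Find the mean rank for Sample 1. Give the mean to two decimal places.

3.33

Sorted (ascending): 1.8, 1.8, 2.3, 2.3, 2.3, 4.7
The 2 values of 1.8 occupy positions 1–2 → each gets rank 1.
The 3 values of 2.3 occupy positions 3–5 → each gets rank 3.
Sample 1 values → pooled ranks: 2.3→3, 1.8→1, 4.7→6
Mean rank = (3 + 1 + 6) / 3 = 3.33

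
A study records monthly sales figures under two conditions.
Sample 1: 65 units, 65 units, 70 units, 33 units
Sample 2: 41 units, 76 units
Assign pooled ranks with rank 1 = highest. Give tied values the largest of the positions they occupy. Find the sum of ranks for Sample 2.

6

Sorted (descending): 76, 70, 65, 65, 41, 33
The 2 values of 65 occupy positions 3–4 → each gets rank 4.
Sample 2 values → pooled ranks: 41→5, 76→1
Rank sum = 5 + 1 = 6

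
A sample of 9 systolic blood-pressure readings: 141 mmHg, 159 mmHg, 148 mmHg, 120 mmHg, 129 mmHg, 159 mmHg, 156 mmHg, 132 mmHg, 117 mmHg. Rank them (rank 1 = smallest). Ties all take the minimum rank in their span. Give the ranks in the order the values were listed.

5, 8, 6, 2, 3, 8, 7, 4, 1

Sorted (ascending): 117, 120, 129, 132, 141, 148, 156, 159, 159
The 2 values of 159 occupy positions 8–9 → each gets rank 8.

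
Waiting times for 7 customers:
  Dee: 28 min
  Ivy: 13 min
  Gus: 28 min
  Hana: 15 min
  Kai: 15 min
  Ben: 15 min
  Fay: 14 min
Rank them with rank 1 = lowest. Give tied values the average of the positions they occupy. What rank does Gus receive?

6.5

Sorted (ascending): 13, 14, 15, 15, 15, 28, 28
The 3 values of 15 occupy positions 3–5 → average rank 4.
The 2 values of 28 occupy positions 6–7 → average rank (6+7)/2 = 6.5.
Gus has value 28 min → rank 6.5.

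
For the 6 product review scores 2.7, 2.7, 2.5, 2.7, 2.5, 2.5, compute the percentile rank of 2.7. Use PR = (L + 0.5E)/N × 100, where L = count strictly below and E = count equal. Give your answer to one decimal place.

N = 6.
Strictly below 2.7: 3. Equal to 2.7: 3.
PR = (3 + 0.5·3)/6 × 100 = 75.0

75.0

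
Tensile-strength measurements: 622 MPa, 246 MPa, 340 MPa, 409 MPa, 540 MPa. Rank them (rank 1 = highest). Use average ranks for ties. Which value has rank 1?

Sorted (descending): 622, 540, 409, 340, 246
No ties — each value takes its position as its rank.
Rank 1 → value 622.

622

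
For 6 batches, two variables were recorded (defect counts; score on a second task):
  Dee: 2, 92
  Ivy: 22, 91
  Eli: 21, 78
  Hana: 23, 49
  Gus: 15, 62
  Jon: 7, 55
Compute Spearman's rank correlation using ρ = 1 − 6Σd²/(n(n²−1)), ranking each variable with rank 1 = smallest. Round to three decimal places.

Ranks of variable 1: 1, 5, 4, 6, 3, 2
Ranks of variable 2: 6, 5, 4, 1, 3, 2
d = r₁ − r₂: -5, 0, 0, 5, 0, 0
d²: 25, 0, 0, 25, 0, 0; Σd² = 50
ρ = 1 − 6·50/(6·35) = 1 − 300/210 = -0.429

-0.429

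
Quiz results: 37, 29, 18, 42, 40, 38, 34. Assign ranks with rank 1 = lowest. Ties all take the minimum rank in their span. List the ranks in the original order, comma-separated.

Sorted (ascending): 18, 29, 34, 37, 38, 40, 42
No ties — each value takes its position as its rank.

4, 2, 1, 7, 6, 5, 3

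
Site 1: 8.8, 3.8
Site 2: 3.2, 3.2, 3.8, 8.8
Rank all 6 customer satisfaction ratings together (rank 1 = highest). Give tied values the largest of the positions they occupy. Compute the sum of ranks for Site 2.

18

Sorted (descending): 8.8, 8.8, 3.8, 3.8, 3.2, 3.2
The 2 values of 8.8 occupy positions 1–2 → each gets rank 2.
The 2 values of 3.8 occupy positions 3–4 → each gets rank 4.
The 2 values of 3.2 occupy positions 5–6 → each gets rank 6.
Site 2 values → pooled ranks: 3.2→6, 3.2→6, 3.8→4, 8.8→2
Rank sum = 6 + 6 + 4 + 2 = 18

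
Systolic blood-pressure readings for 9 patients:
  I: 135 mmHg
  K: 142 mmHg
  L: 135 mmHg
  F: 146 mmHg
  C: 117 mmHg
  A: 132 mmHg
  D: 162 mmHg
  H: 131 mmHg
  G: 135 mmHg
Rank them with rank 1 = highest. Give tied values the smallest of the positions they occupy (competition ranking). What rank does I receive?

4

Sorted (descending): 162, 146, 142, 135, 135, 135, 132, 131, 117
The 3 values of 135 occupy positions 4–6 → each gets rank 4.
I has value 135 mmHg → rank 4.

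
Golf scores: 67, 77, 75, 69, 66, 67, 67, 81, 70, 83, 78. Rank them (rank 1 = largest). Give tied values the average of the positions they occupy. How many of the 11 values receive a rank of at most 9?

Sorted (descending): 83, 81, 78, 77, 75, 70, 69, 67, 67, 67, 66
The 3 values of 67 occupy positions 8–10 → average rank 9.
Ranks ≤ 9: {1, 2, 3, 4, 5, 6, 7, 9, 9, 9} → 10 values.

10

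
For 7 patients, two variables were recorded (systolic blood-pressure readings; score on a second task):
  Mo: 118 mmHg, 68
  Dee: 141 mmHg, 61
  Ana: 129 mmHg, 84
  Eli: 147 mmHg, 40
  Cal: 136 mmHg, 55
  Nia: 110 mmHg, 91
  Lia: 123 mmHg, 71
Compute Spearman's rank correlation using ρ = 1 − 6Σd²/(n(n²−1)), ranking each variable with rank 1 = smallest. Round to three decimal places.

Ranks of variable 1: 2, 6, 4, 7, 5, 1, 3
Ranks of variable 2: 4, 3, 6, 1, 2, 7, 5
d = r₁ − r₂: -2, 3, -2, 6, 3, -6, -2
d²: 4, 9, 4, 36, 9, 36, 4; Σd² = 102
ρ = 1 − 6·102/(7·48) = 1 − 612/336 = -0.821

-0.821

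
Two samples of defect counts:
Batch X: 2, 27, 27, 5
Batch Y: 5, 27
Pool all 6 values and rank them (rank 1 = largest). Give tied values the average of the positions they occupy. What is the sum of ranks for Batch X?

14.5

Sorted (descending): 27, 27, 27, 5, 5, 2
The 3 values of 27 occupy positions 1–3 → average rank 2.
The 2 values of 5 occupy positions 4–5 → average rank (4+5)/2 = 4.5.
Batch X values → pooled ranks: 2→6, 27→2, 27→2, 5→4.5
Rank sum = 6 + 2 + 2 + 4.5 = 14.5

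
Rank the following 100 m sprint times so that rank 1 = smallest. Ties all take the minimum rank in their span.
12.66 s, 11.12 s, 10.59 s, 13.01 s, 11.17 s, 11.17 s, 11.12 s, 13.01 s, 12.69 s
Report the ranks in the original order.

6, 2, 1, 8, 4, 4, 2, 8, 7

Sorted (ascending): 10.59, 11.12, 11.12, 11.17, 11.17, 12.66, 12.69, 13.01, 13.01
The 2 values of 11.12 occupy positions 2–3 → each gets rank 2.
The 2 values of 11.17 occupy positions 4–5 → each gets rank 4.
The 2 values of 13.01 occupy positions 8–9 → each gets rank 8.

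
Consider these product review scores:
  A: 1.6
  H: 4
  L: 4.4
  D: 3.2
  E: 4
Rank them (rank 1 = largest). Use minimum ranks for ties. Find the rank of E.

2

Sorted (descending): 4.4, 4, 4, 3.2, 1.6
The 2 values of 4 occupy positions 2–3 → each gets rank 2.
E has value 4 → rank 2.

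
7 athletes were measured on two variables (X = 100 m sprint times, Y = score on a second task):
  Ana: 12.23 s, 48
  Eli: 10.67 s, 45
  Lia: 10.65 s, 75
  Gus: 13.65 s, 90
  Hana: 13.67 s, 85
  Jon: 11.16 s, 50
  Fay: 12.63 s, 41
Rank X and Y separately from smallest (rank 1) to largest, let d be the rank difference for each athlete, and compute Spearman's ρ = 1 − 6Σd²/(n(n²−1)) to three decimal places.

Ranks of variable 1: 4, 2, 1, 6, 7, 3, 5
Ranks of variable 2: 3, 2, 5, 7, 6, 4, 1
d = r₁ − r₂: 1, 0, -4, -1, 1, -1, 4
d²: 1, 0, 16, 1, 1, 1, 16; Σd² = 36
ρ = 1 − 6·36/(7·48) = 1 − 216/336 = 0.357

0.357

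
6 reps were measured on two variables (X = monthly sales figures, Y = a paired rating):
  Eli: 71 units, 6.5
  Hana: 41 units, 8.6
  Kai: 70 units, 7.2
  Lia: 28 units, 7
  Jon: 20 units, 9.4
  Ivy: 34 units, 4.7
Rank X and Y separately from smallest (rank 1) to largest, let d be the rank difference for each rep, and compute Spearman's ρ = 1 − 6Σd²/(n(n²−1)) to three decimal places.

-0.371

Ranks of variable 1: 6, 4, 5, 2, 1, 3
Ranks of variable 2: 2, 5, 4, 3, 6, 1
d = r₁ − r₂: 4, -1, 1, -1, -5, 2
d²: 16, 1, 1, 1, 25, 4; Σd² = 48
ρ = 1 − 6·48/(6·35) = 1 − 288/210 = -0.371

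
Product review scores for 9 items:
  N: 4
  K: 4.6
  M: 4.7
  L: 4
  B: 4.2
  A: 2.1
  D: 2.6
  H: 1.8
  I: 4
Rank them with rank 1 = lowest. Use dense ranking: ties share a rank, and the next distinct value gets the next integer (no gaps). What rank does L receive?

4

Sorted (ascending): 1.8, 2.1, 2.6, 4, 4, 4, 4.2, 4.6, 4.7
The 3 values of 4 share dense rank 4.
Remaining distinct values take the next consecutive integers.
L has value 4 → rank 4.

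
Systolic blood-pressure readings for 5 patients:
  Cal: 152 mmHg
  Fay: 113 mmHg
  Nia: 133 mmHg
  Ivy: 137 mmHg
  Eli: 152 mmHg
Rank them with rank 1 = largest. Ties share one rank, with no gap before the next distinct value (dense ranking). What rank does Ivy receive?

Sorted (descending): 152, 152, 137, 133, 113
The 2 values of 152 share dense rank 1.
Remaining distinct values take the next consecutive integers.
Ivy has value 137 mmHg → rank 2.

2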